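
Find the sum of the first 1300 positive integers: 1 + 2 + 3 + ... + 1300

Formula: ∑k = n(n+1)/2
= 1300×1301/2
= 1691300/2
= 845650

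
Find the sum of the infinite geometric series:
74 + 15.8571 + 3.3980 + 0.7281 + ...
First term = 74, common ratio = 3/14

For |r| < 1, S = a / (1 - r)
S = 74 / (1 - (3/14))
S = 74 / (11/14)
S = 1036/11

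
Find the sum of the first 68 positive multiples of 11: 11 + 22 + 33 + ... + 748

Factor out 11: = 11(1 + 2 + ... + 68) = 11 × n(n+1)/2
= 11 × 68×69/2
= 11 × 2346
= 25806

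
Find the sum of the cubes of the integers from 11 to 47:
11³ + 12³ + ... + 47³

Use ∑_{k=1}^{n} k³ = [n(n+1)/2]², then subtract the first 10 terms.
∑_{k=1}^{47} k³ = [47×48/2]² = 1128² = 1272384
∑_{k=1}^{10} k³ = [10×11/2]² = 55² = 3025
∑_{k=11}^{47} k³ = 1272384 - 3025 = 1269359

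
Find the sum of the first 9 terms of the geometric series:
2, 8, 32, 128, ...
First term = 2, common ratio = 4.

Sₙ = a(1 - rⁿ) / (1 - r)
S_9 = 2(1 - 4^9) / (1 - 4)
S_9 = 2(1 - 262144) / (-3)
S_9 = 174762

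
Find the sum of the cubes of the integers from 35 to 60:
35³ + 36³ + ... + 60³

Use ∑_{k=1}^{n} k³ = [n(n+1)/2]², then subtract the first 34 terms.
∑_{k=1}^{60} k³ = [60×61/2]² = 1830² = 3348900
∑_{k=1}^{34} k³ = [34×35/2]² = 595² = 354025
∑_{k=35}^{60} k³ = 3348900 - 354025 = 2994875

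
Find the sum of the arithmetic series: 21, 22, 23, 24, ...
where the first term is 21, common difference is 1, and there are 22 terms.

Sₙ = n/2 × (first + last)
Last term = a + (n-1)d = 21 + (22-1)×1 = 42
S_22 = 22/2 × (21 + 42)
S_22 = 22/2 × 63 = 693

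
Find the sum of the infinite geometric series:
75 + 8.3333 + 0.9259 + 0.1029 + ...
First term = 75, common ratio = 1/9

For |r| < 1, S = a / (1 - r)
S = 75 / (1 - (1/9))
S = 75 / (8/9)
S = 675/8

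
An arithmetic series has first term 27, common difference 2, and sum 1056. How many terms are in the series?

Using S = n/2 × [2a + (n-1)d]
1056 = n/2 × [2(27) + (n-1)(2)]
1056 = n/2 × [54 + 2n - 2]
2112 = n × [52 + 2n]
2n² + (52)n - 2112 = 0
Discriminant: Δ = (52)² - 4(2)(-2112) = 2704 + 16896 = 19600
√Δ = 140
n = [-(52) + √Δ] / (2·2) = (-52 + 140) / 4 = 88 / 4 = 22
(The negative root is discarded since n must be a positive integer.)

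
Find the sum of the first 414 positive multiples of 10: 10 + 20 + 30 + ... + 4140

Factor out 10: = 10(1 + 2 + ... + 414) = 10 × n(n+1)/2
= 10 × 414×415/2
= 10 × 85905
= 859050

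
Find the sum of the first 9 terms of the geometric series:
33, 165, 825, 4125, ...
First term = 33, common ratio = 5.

Sₙ = a(1 - rⁿ) / (1 - r)
S_9 = 33(1 - 5^9) / (1 - 5)
S_9 = 33(1 - 1953125) / (-4)
S_9 = 16113273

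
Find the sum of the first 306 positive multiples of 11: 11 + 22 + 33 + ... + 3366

Factor out 11: = 11(1 + 2 + ... + 306) = 11 × n(n+1)/2
= 11 × 306×307/2
= 11 × 46971
= 516681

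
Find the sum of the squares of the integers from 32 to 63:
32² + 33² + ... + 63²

Use ∑_{k=1}^{n} k² = n(n+1)(2n+1)/6, then subtract the first 31 terms.
∑_{k=1}^{63} k² = 63×64×127/6 = 85344
∑_{k=1}^{31} k² = 31×32×63/6 = 10416
∑_{k=32}^{63} k² = 85344 - 10416 = 74928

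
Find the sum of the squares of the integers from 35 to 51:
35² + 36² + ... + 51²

Use ∑_{k=1}^{n} k² = n(n+1)(2n+1)/6, then subtract the first 34 terms.
∑_{k=1}^{51} k² = 51×52×103/6 = 45526
∑_{k=1}^{34} k² = 34×35×69/6 = 13685
∑_{k=35}^{51} k² = 45526 - 13685 = 31841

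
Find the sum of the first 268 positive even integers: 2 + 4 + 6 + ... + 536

Sum of first n even numbers = n(n+1)
= 268×269
= 72092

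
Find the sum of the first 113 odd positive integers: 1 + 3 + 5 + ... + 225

Sum of first n odd numbers = n²
= 113²
= 12769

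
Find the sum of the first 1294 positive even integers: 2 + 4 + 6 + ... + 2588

Sum of first n even numbers = n(n+1)
= 1294×1295
= 1675730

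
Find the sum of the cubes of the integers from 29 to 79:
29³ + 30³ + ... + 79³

Use ∑_{k=1}^{n} k³ = [n(n+1)/2]², then subtract the first 28 terms.
∑_{k=1}^{79} k³ = [79×80/2]² = 3160² = 9985600
∑_{k=1}^{28} k³ = [28×29/2]² = 406² = 164836
∑_{k=29}^{79} k³ = 9985600 - 164836 = 9820764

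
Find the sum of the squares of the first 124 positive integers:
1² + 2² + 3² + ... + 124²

Formula: ∑k² = n(n+1)(2n+1)/6
= 124×125×249/6
= 3859500/6
= 643250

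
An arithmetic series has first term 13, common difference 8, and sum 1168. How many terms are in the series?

Using S = n/2 × [2a + (n-1)d]
1168 = n/2 × [2(13) + (n-1)(8)]
1168 = n/2 × [26 + 8n - 8]
2336 = n × [18 + 8n]
8n² + (18)n - 2336 = 0
Discriminant: Δ = (18)² - 4(8)(-2336) = 324 + 74752 = 75076
√Δ = 274
n = [-(18) + √Δ] / (2·8) = (-18 + 274) / 16 = 256 / 16 = 16
(The negative root is discarded since n must be a positive integer.)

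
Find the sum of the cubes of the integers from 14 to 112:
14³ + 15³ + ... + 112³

Use ∑_{k=1}^{n} k³ = [n(n+1)/2]², then subtract the first 13 terms.
∑_{k=1}^{112} k³ = [112×113/2]² = 6328² = 40043584
∑_{k=1}^{13} k³ = [13×14/2]² = 91² = 8281
∑_{k=14}^{112} k³ = 40043584 - 8281 = 40035303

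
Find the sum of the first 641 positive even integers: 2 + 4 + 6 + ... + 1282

Sum of first n even numbers = n(n+1)
= 641×642
= 411522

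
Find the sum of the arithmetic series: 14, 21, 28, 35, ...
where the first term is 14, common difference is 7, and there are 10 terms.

Sₙ = n/2 × (first + last)
Last term = a + (n-1)d = 14 + (10-1)×7 = 77
S_10 = 10/2 × (14 + 77)
S_10 = 10/2 × 91 = 455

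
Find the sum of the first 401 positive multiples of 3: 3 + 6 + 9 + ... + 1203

Factor out 3: = 3(1 + 2 + ... + 401) = 3 × n(n+1)/2
= 3 × 401×402/2
= 3 × 80601
= 241803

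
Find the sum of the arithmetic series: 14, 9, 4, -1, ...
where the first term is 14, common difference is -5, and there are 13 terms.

Sₙ = n/2 × (first + last)
Last term = a + (n-1)d = 14 + (13-1)×(-5) = -46
S_13 = 13/2 × (14 + (-46))
S_13 = 13/2 × (-32) = -208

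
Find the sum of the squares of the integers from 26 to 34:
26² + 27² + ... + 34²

Use ∑_{k=1}^{n} k² = n(n+1)(2n+1)/6, then subtract the first 25 terms.
∑_{k=1}^{34} k² = 34×35×69/6 = 13685
∑_{k=1}^{25} k² = 25×26×51/6 = 5525
∑_{k=26}^{34} k² = 13685 - 5525 = 8160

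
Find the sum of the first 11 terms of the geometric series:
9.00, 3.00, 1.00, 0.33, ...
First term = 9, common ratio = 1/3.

Sₙ = a(1 - rⁿ) / (1 - r)
S_11 = 9(1 - (1/3)^11) / (1 - (1/3))
S_11 = 9(1 - (1/177147)) / (2/3)
S_11 = 88573/6561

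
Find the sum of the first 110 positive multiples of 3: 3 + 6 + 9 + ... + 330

Factor out 3: = 3(1 + 2 + ... + 110) = 3 × n(n+1)/2
= 3 × 110×111/2
= 3 × 6105
= 18315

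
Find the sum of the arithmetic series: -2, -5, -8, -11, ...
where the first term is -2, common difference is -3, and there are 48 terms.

Sₙ = n/2 × (first + last)
Last term = a + (n-1)d = -2 + (48-1)×(-3) = -143
S_48 = 48/2 × (-2 + (-143))
S_48 = 48/2 × (-145) = -3480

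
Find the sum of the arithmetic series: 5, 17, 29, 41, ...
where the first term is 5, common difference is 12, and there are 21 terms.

Sₙ = n/2 × (first + last)
Last term = a + (n-1)d = 5 + (21-1)×12 = 245
S_21 = 21/2 × (5 + 245)
S_21 = 21/2 × 250 = 2625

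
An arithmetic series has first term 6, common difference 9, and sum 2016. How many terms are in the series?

Using S = n/2 × [2a + (n-1)d]
2016 = n/2 × [2(6) + (n-1)(9)]
2016 = n/2 × [12 + 9n - 9]
4032 = n × [3 + 9n]
9n² + (3)n - 4032 = 0
Discriminant: Δ = (3)² - 4(9)(-4032) = 9 + 145152 = 145161
√Δ = 381
n = [-(3) + √Δ] / (2·9) = (-3 + 381) / 18 = 378 / 18 = 21
(The negative root is discarded since n must be a positive integer.)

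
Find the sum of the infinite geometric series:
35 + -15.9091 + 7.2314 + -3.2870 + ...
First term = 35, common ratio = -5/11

For |r| < 1, S = a / (1 - r)
S = 35 / (1 - (-5/11))
S = 35 / (16/11)
S = 385/16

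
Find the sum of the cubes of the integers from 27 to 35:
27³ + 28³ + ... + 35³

Use ∑_{k=1}^{n} k³ = [n(n+1)/2]², then subtract the first 26 terms.
∑_{k=1}^{35} k³ = [35×36/2]² = 630² = 396900
∑_{k=1}^{26} k³ = [26×27/2]² = 351² = 123201
∑_{k=27}^{35} k³ = 396900 - 123201 = 273699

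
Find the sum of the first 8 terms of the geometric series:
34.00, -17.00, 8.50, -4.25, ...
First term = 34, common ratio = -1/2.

Sₙ = a(1 - rⁿ) / (1 - r)
S_8 = 34(1 - (-1/2)^8) / (1 - (-1/2))
S_8 = 34(1 - (1/256)) / (3/2)
S_8 = 1445/64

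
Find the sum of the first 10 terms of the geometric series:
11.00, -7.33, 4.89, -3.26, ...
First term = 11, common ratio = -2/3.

Sₙ = a(1 - rⁿ) / (1 - r)
S_10 = 11(1 - (-2/3)^10) / (1 - (-2/3))
S_10 = 11(1 - (1024/59049)) / (5/3)
S_10 = 127655/19683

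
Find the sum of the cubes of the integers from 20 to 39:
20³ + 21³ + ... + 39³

Use ∑_{k=1}^{n} k³ = [n(n+1)/2]², then subtract the first 19 terms.
∑_{k=1}^{39} k³ = [39×40/2]² = 780² = 608400
∑_{k=1}^{19} k³ = [19×20/2]² = 190² = 36100
∑_{k=20}^{39} k³ = 608400 - 36100 = 572300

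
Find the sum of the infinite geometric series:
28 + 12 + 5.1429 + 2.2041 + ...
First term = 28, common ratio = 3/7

For |r| < 1, S = a / (1 - r)
S = 28 / (1 - (3/7))
S = 28 / (4/7)
S = 49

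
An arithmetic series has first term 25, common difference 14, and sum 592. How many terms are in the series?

Using S = n/2 × [2a + (n-1)d]
592 = n/2 × [2(25) + (n-1)(14)]
592 = n/2 × [50 + 14n - 14]
1184 = n × [36 + 14n]
14n² + (36)n - 1184 = 0
Discriminant: Δ = (36)² - 4(14)(-1184) = 1296 + 66304 = 67600
√Δ = 260
n = [-(36) + √Δ] / (2·14) = (-36 + 260) / 28 = 224 / 28 = 8
(The negative root is discarded since n must be a positive integer.)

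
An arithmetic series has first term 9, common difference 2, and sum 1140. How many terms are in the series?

Using S = n/2 × [2a + (n-1)d]
1140 = n/2 × [2(9) + (n-1)(2)]
1140 = n/2 × [18 + 2n - 2]
2280 = n × [16 + 2n]
2n² + (16)n - 2280 = 0
Discriminant: Δ = (16)² - 4(2)(-2280) = 256 + 18240 = 18496
√Δ = 136
n = [-(16) + √Δ] / (2·2) = (-16 + 136) / 4 = 120 / 4 = 30
(The negative root is discarded since n must be a positive integer.)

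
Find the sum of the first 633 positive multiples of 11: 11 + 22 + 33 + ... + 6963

Factor out 11: = 11(1 + 2 + ... + 633) = 11 × n(n+1)/2
= 11 × 633×634/2
= 11 × 200661
= 2207271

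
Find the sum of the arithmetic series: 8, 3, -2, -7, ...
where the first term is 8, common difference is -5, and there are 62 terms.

Sₙ = n/2 × (first + last)
Last term = a + (n-1)d = 8 + (62-1)×(-5) = -297
S_62 = 62/2 × (8 + (-297))
S_62 = 62/2 × (-289) = -8959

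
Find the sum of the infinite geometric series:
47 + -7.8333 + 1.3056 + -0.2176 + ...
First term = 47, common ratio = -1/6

For |r| < 1, S = a / (1 - r)
S = 47 / (1 - (-1/6))
S = 47 / (7/6)
S = 282/7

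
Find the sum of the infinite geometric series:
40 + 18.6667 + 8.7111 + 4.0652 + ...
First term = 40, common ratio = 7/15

For |r| < 1, S = a / (1 - r)
S = 40 / (1 - (7/15))
S = 40 / (8/15)
S = 75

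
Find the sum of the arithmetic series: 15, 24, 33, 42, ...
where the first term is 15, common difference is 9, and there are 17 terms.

Sₙ = n/2 × (first + last)
Last term = a + (n-1)d = 15 + (17-1)×9 = 159
S_17 = 17/2 × (15 + 159)
S_17 = 17/2 × 174 = 1479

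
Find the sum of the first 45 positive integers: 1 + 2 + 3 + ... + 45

Formula: ∑k = n(n+1)/2
= 45×46/2
= 2070/2
= 1035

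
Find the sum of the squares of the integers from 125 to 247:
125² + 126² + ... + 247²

Use ∑_{k=1}^{n} k² = n(n+1)(2n+1)/6, then subtract the first 124 terms.
∑_{k=1}^{247} k² = 247×248×495/6 = 5053620
∑_{k=1}^{124} k² = 124×125×249/6 = 643250
∑_{k=125}^{247} k² = 5053620 - 643250 = 4410370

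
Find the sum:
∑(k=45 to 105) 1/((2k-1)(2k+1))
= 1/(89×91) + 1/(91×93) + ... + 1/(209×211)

Partial fractions: 1/((2k-1)(2k+1)) = (1/2)[1/(2k-1) - 1/(2k+1)]
The series telescopes:
= (1/2)[1/89 - 1/211]
= 61/18779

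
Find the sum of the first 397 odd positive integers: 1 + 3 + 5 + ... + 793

Sum of first n odd numbers = n²
= 397²
= 157609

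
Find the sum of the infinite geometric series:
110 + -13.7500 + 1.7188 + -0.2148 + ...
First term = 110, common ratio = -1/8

For |r| < 1, S = a / (1 - r)
S = 110 / (1 - (-1/8))
S = 110 / (9/8)
S = 880/9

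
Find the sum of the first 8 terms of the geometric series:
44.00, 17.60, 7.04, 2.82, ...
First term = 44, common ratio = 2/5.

Sₙ = a(1 - rⁿ) / (1 - r)
S_8 = 44(1 - (2/5)^8) / (1 - (2/5))
S_8 = 44(1 - (256/390625)) / (3/5)
S_8 = 5725412/78125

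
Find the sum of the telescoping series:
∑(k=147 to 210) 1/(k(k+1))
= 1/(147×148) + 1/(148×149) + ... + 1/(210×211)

Partial fractions: 1/(k(k+1)) = 1/k - 1/(k+1)
The series telescopes:
= (1/147 - 1/148) + (1/148 - 1/149) + ... + (1/210 - 1/211)
= 1/147 - 1/211
= 64/31017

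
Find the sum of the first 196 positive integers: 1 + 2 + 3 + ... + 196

Formula: ∑k = n(n+1)/2
= 196×197/2
= 38612/2
= 19306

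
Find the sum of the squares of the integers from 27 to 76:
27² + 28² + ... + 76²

Use ∑_{k=1}^{n} k² = n(n+1)(2n+1)/6, then subtract the first 26 terms.
∑_{k=1}^{76} k² = 76×77×153/6 = 149226
∑_{k=1}^{26} k² = 26×27×53/6 = 6201
∑_{k=27}^{76} k² = 149226 - 6201 = 143025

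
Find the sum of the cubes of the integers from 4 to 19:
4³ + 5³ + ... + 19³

Use ∑_{k=1}^{n} k³ = [n(n+1)/2]², then subtract the first 3 terms.
∑_{k=1}^{19} k³ = [19×20/2]² = 190² = 36100
∑_{k=1}^{3} k³ = [3×4/2]² = 6² = 36
∑_{k=4}^{19} k³ = 36100 - 36 = 36064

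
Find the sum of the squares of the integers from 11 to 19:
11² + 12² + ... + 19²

Use ∑_{k=1}^{n} k² = n(n+1)(2n+1)/6, then subtract the first 10 terms.
∑_{k=1}^{19} k² = 19×20×39/6 = 2470
∑_{k=1}^{10} k² = 10×11×21/6 = 385
∑_{k=11}^{19} k² = 2470 - 385 = 2085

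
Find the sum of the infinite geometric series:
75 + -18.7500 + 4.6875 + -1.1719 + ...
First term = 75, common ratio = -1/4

For |r| < 1, S = a / (1 - r)
S = 75 / (1 - (-1/4))
S = 75 / (5/4)
S = 60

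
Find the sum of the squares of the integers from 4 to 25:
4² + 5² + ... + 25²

Use ∑_{k=1}^{n} k² = n(n+1)(2n+1)/6, then subtract the first 3 terms.
∑_{k=1}^{25} k² = 25×26×51/6 = 5525
∑_{k=1}^{3} k² = 3×4×7/6 = 14
∑_{k=4}^{25} k² = 5525 - 14 = 5511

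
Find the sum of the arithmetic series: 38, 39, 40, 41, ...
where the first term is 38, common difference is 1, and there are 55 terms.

Sₙ = n/2 × (first + last)
Last term = a + (n-1)d = 38 + (55-1)×1 = 92
S_55 = 55/2 × (38 + 92)
S_55 = 55/2 × 130 = 3575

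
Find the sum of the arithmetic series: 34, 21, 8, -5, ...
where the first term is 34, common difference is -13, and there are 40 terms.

Sₙ = n/2 × (first + last)
Last term = a + (n-1)d = 34 + (40-1)×(-13) = -473
S_40 = 40/2 × (34 + (-473))
S_40 = 40/2 × (-439) = -8780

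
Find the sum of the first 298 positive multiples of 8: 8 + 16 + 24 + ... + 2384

Factor out 8: = 8(1 + 2 + ... + 298) = 8 × n(n+1)/2
= 8 × 298×299/2
= 8 × 44551
= 356408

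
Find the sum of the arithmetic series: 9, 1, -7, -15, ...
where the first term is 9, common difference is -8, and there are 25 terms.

Sₙ = n/2 × (first + last)
Last term = a + (n-1)d = 9 + (25-1)×(-8) = -183
S_25 = 25/2 × (9 + (-183))
S_25 = 25/2 × (-174) = -2175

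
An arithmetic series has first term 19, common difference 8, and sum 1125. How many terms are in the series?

Using S = n/2 × [2a + (n-1)d]
1125 = n/2 × [2(19) + (n-1)(8)]
1125 = n/2 × [38 + 8n - 8]
2250 = n × [30 + 8n]
8n² + (30)n - 2250 = 0
Discriminant: Δ = (30)² - 4(8)(-2250) = 900 + 72000 = 72900
√Δ = 270
n = [-(30) + √Δ] / (2·8) = (-30 + 270) / 16 = 240 / 16 = 15
(The negative root is discarded since n must be a positive integer.)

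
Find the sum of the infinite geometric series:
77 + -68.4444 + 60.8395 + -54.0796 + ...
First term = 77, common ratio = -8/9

For |r| < 1, S = a / (1 - r)
S = 77 / (1 - (-8/9))
S = 77 / (17/9)
S = 693/17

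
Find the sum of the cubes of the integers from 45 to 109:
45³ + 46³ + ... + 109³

Use ∑_{k=1}^{n} k³ = [n(n+1)/2]², then subtract the first 44 terms.
∑_{k=1}^{109} k³ = [109×110/2]² = 5995² = 35940025
∑_{k=1}^{44} k³ = [44×45/2]² = 990² = 980100
∑_{k=45}^{109} k³ = 35940025 - 980100 = 34959925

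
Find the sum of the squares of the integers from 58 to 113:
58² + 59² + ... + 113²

Use ∑_{k=1}^{n} k² = n(n+1)(2n+1)/6, then subtract the first 57 terms.
∑_{k=1}^{113} k² = 113×114×227/6 = 487369
∑_{k=1}^{57} k² = 57×58×115/6 = 63365
∑_{k=58}^{113} k² = 487369 - 63365 = 424004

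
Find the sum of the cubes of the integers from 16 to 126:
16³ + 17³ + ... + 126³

Use ∑_{k=1}^{n} k³ = [n(n+1)/2]², then subtract the first 15 terms.
∑_{k=1}^{126} k³ = [126×127/2]² = 8001² = 64016001
∑_{k=1}^{15} k³ = [15×16/2]² = 120² = 14400
∑_{k=16}^{126} k³ = 64016001 - 14400 = 64001601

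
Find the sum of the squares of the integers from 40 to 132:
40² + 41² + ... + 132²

Use ∑_{k=1}^{n} k² = n(n+1)(2n+1)/6, then subtract the first 39 terms.
∑_{k=1}^{132} k² = 132×133×265/6 = 775390
∑_{k=1}^{39} k² = 39×40×79/6 = 20540
∑_{k=40}^{132} k² = 775390 - 20540 = 754850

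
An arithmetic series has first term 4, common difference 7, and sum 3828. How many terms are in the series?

Using S = n/2 × [2a + (n-1)d]
3828 = n/2 × [2(4) + (n-1)(7)]
3828 = n/2 × [8 + 7n - 7]
7656 = n × [1 + 7n]
7n² + (1)n - 7656 = 0
Discriminant: Δ = (1)² - 4(7)(-7656) = 1 + 214368 = 214369
√Δ = 463
n = [-(1) + √Δ] / (2·7) = (-1 + 463) / 14 = 462 / 14 = 33
(The negative root is discarded since n must be a positive integer.)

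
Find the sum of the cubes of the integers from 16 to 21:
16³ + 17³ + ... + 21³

Use ∑_{k=1}^{n} k³ = [n(n+1)/2]², then subtract the first 15 terms.
∑_{k=1}^{21} k³ = [21×22/2]² = 231² = 53361
∑_{k=1}^{15} k³ = [15×16/2]² = 120² = 14400
∑_{k=16}^{21} k³ = 53361 - 14400 = 38961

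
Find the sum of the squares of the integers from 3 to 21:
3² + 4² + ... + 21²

Use ∑_{k=1}^{n} k² = n(n+1)(2n+1)/6, then subtract the first 2 terms.
∑_{k=1}^{21} k² = 21×22×43/6 = 3311
∑_{k=1}^{2} k² = 2×3×5/6 = 5
∑_{k=3}^{21} k² = 3311 - 5 = 3306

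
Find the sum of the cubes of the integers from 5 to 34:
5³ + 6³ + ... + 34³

Use ∑_{k=1}^{n} k³ = [n(n+1)/2]², then subtract the first 4 terms.
∑_{k=1}^{34} k³ = [34×35/2]² = 595² = 354025
∑_{k=1}^{4} k³ = [4×5/2]² = 10² = 100
∑_{k=5}^{34} k³ = 354025 - 100 = 353925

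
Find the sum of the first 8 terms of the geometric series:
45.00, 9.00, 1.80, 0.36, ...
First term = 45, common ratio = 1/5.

Sₙ = a(1 - rⁿ) / (1 - r)
S_8 = 45(1 - (1/5)^8) / (1 - (1/5))
S_8 = 45(1 - (1/390625)) / (4/5)
S_8 = 878904/15625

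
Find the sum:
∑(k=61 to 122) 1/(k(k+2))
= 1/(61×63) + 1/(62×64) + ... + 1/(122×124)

Partial fractions: 1/(k(k+2)) = (1/2)[1/k - 1/(k+2)]
Telescoping leaves the first two and last two terms:
= (1/2)[1/61 + 1/62 - 1/123 - 1/124]
= 15191/1860744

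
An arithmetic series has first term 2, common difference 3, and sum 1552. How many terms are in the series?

Using S = n/2 × [2a + (n-1)d]
1552 = n/2 × [2(2) + (n-1)(3)]
1552 = n/2 × [4 + 3n - 3]
3104 = n × [1 + 3n]
3n² + (1)n - 3104 = 0
Discriminant: Δ = (1)² - 4(3)(-3104) = 1 + 37248 = 37249
√Δ = 193
n = [-(1) + √Δ] / (2·3) = (-1 + 193) / 6 = 192 / 6 = 32
(The negative root is discarded since n must be a positive integer.)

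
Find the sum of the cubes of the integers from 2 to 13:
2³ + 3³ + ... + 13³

Use ∑_{k=1}^{n} k³ = [n(n+1)/2]², then subtract the first 1 terms.
∑_{k=1}^{13} k³ = [13×14/2]² = 91² = 8281
∑_{k=1}^{1} k³ = [1×2/2]² = 1² = 1
∑_{k=2}^{13} k³ = 8281 - 1 = 8280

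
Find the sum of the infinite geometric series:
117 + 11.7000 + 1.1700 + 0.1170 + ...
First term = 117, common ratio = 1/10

For |r| < 1, S = a / (1 - r)
S = 117 / (1 - (1/10))
S = 117 / (9/10)
S = 130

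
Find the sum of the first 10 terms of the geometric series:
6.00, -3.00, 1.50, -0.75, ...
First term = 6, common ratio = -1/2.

Sₙ = a(1 - rⁿ) / (1 - r)
S_10 = 6(1 - (-1/2)^10) / (1 - (-1/2))
S_10 = 6(1 - (1/1024)) / (3/2)
S_10 = 1023/256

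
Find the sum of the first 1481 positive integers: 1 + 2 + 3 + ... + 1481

Formula: ∑k = n(n+1)/2
= 1481×1482/2
= 2194842/2
= 1097421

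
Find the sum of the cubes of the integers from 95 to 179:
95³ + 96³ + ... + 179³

Use ∑_{k=1}^{n} k³ = [n(n+1)/2]², then subtract the first 94 terms.
∑_{k=1}^{179} k³ = [179×180/2]² = 16110² = 259532100
∑_{k=1}^{94} k³ = [94×95/2]² = 4465² = 19936225
∑_{k=95}^{179} k³ = 259532100 - 19936225 = 239595875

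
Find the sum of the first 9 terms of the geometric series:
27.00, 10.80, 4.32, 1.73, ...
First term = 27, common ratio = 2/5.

Sₙ = a(1 - rⁿ) / (1 - r)
S_9 = 27(1 - (2/5)^9) / (1 - (2/5))
S_9 = 27(1 - (512/1953125)) / (3/5)
S_9 = 17573517/390625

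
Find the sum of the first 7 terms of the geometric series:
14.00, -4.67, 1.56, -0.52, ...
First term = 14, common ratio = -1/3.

Sₙ = a(1 - rⁿ) / (1 - r)
S_7 = 14(1 - (-1/3)^7) / (1 - (-1/3))
S_7 = 14(1 - (-1/2187)) / (4/3)
S_7 = 7658/729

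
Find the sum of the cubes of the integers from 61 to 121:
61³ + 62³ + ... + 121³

Use ∑_{k=1}^{n} k³ = [n(n+1)/2]², then subtract the first 60 terms.
∑_{k=1}^{121} k³ = [121×122/2]² = 7381² = 54479161
∑_{k=1}^{60} k³ = [60×61/2]² = 1830² = 3348900
∑_{k=61}^{121} k³ = 54479161 - 3348900 = 51130261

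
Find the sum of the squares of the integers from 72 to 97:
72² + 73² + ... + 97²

Use ∑_{k=1}^{n} k² = n(n+1)(2n+1)/6, then subtract the first 71 terms.
∑_{k=1}^{97} k² = 97×98×195/6 = 308945
∑_{k=1}^{71} k² = 71×72×143/6 = 121836
∑_{k=72}^{97} k² = 308945 - 121836 = 187109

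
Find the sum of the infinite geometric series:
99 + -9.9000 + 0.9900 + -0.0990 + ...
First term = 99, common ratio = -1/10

For |r| < 1, S = a / (1 - r)
S = 99 / (1 - (-1/10))
S = 99 / (11/10)
S = 90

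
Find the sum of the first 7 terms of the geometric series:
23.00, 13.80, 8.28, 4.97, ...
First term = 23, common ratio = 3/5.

Sₙ = a(1 - rⁿ) / (1 - r)
S_7 = 23(1 - (3/5)^7) / (1 - (3/5))
S_7 = 23(1 - (2187/78125)) / (2/5)
S_7 = 873287/15625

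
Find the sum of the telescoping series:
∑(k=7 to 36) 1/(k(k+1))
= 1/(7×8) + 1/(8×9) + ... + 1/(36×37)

Partial fractions: 1/(k(k+1)) = 1/k - 1/(k+1)
The series telescopes:
= (1/7 - 1/8) + (1/8 - 1/9) + ... + (1/36 - 1/37)
= 1/7 - 1/37
= 30/259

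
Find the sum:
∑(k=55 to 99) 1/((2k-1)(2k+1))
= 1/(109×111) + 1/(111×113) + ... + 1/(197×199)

Partial fractions: 1/((2k-1)(2k+1)) = (1/2)[1/(2k-1) - 1/(2k+1)]
The series telescopes:
= (1/2)[1/109 - 1/199]
= 45/21691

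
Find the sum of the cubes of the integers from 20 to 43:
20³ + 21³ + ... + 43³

Use ∑_{k=1}^{n} k³ = [n(n+1)/2]², then subtract the first 19 terms.
∑_{k=1}^{43} k³ = [43×44/2]² = 946² = 894916
∑_{k=1}^{19} k³ = [19×20/2]² = 190² = 36100
∑_{k=20}^{43} k³ = 894916 - 36100 = 858816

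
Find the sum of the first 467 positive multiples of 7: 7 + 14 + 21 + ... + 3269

Factor out 7: = 7(1 + 2 + ... + 467) = 7 × n(n+1)/2
= 7 × 467×468/2
= 7 × 109278
= 764946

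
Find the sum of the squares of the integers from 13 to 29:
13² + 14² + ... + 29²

Use ∑_{k=1}^{n} k² = n(n+1)(2n+1)/6, then subtract the first 12 terms.
∑_{k=1}^{29} k² = 29×30×59/6 = 8555
∑_{k=1}^{12} k² = 12×13×25/6 = 650
∑_{k=13}^{29} k² = 8555 - 650 = 7905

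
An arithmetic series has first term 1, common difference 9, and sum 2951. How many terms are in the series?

Using S = n/2 × [2a + (n-1)d]
2951 = n/2 × [2(1) + (n-1)(9)]
2951 = n/2 × [2 + 9n - 9]
5902 = n × [-7 + 9n]
9n² + (-7)n - 5902 = 0
Discriminant: Δ = (-7)² - 4(9)(-5902) = 49 + 212472 = 212521
√Δ = 461
n = [-(-7) + √Δ] / (2·9) = (7 + 461) / 18 = 468 / 18 = 26
(The negative root is discarded since n must be a positive integer.)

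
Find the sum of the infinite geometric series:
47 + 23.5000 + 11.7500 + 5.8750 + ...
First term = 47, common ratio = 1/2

For |r| < 1, S = a / (1 - r)
S = 47 / (1 - (1/2))
S = 47 / (1/2)
S = 94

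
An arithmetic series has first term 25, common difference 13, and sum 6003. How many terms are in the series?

Using S = n/2 × [2a + (n-1)d]
6003 = n/2 × [2(25) + (n-1)(13)]
6003 = n/2 × [50 + 13n - 13]
12006 = n × [37 + 13n]
13n² + (37)n - 12006 = 0
Discriminant: Δ = (37)² - 4(13)(-12006) = 1369 + 624312 = 625681
√Δ = 791
n = [-(37) + √Δ] / (2·13) = (-37 + 791) / 26 = 754 / 26 = 29
(The negative root is discarded since n must be a positive integer.)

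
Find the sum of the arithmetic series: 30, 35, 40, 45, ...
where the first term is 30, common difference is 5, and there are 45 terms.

Sₙ = n/2 × (first + last)
Last term = a + (n-1)d = 30 + (45-1)×5 = 250
S_45 = 45/2 × (30 + 250)
S_45 = 45/2 × 280 = 6300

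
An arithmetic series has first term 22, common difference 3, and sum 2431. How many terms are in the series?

Using S = n/2 × [2a + (n-1)d]
2431 = n/2 × [2(22) + (n-1)(3)]
2431 = n/2 × [44 + 3n - 3]
4862 = n × [41 + 3n]
3n² + (41)n - 4862 = 0
Discriminant: Δ = (41)² - 4(3)(-4862) = 1681 + 58344 = 60025
√Δ = 245
n = [-(41) + √Δ] / (2·3) = (-41 + 245) / 6 = 204 / 6 = 34
(The negative root is discarded since n must be a positive integer.)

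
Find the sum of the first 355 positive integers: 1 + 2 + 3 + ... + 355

Formula: ∑k = n(n+1)/2
= 355×356/2
= 126380/2
= 63190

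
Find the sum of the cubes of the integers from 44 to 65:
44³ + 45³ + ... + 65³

Use ∑_{k=1}^{n} k³ = [n(n+1)/2]², then subtract the first 43 terms.
∑_{k=1}^{65} k³ = [65×66/2]² = 2145² = 4601025
∑_{k=1}^{43} k³ = [43×44/2]² = 946² = 894916
∑_{k=44}^{65} k³ = 4601025 - 894916 = 3706109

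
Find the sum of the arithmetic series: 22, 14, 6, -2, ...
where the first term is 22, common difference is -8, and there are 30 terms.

Sₙ = n/2 × (first + last)
Last term = a + (n-1)d = 22 + (30-1)×(-8) = -210
S_30 = 30/2 × (22 + (-210))
S_30 = 30/2 × (-188) = -2820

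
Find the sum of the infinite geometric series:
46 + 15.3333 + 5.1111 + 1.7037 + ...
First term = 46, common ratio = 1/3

For |r| < 1, S = a / (1 - r)
S = 46 / (1 - (1/3))
S = 46 / (2/3)
S = 69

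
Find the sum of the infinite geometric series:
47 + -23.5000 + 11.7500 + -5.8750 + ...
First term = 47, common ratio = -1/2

For |r| < 1, S = a / (1 - r)
S = 47 / (1 - (-1/2))
S = 47 / (3/2)
S = 94/3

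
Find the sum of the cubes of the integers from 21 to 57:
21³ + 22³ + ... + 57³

Use ∑_{k=1}^{n} k³ = [n(n+1)/2]², then subtract the first 20 terms.
∑_{k=1}^{57} k³ = [57×58/2]² = 1653² = 2732409
∑_{k=1}^{20} k³ = [20×21/2]² = 210² = 44100
∑_{k=21}^{57} k³ = 2732409 - 44100 = 2688309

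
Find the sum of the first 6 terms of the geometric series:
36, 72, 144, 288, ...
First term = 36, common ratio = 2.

Sₙ = a(1 - rⁿ) / (1 - r)
S_6 = 36(1 - 2^6) / (1 - 2)
S_6 = 36(1 - 64) / (-1)
S_6 = 2268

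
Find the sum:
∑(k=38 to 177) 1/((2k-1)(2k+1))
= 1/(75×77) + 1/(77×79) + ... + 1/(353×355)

Partial fractions: 1/((2k-1)(2k+1)) = (1/2)[1/(2k-1) - 1/(2k+1)]
The series telescopes:
= (1/2)[1/75 - 1/355]
= 28/5325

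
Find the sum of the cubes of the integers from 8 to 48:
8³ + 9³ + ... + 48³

Use ∑_{k=1}^{n} k³ = [n(n+1)/2]², then subtract the first 7 terms.
∑_{k=1}^{48} k³ = [48×49/2]² = 1176² = 1382976
∑_{k=1}^{7} k³ = [7×8/2]² = 28² = 784
∑_{k=8}^{48} k³ = 1382976 - 784 = 1382192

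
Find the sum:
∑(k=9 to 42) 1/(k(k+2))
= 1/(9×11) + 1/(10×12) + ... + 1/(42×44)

Partial fractions: 1/(k(k+2)) = (1/2)[1/k - 1/(k+2)]
Telescoping leaves the first two and last two terms:
= (1/2)[1/9 + 1/10 - 1/43 - 1/44]
= 14059/170280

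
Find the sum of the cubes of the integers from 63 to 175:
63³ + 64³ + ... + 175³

Use ∑_{k=1}^{n} k³ = [n(n+1)/2]², then subtract the first 62 terms.
∑_{k=1}^{175} k³ = [175×176/2]² = 15400² = 237160000
∑_{k=1}^{62} k³ = [62×63/2]² = 1953² = 3814209
∑_{k=63}^{175} k³ = 237160000 - 3814209 = 233345791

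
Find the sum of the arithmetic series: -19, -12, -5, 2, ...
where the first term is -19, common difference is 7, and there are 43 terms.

Sₙ = n/2 × (first + last)
Last term = a + (n-1)d = -19 + (43-1)×7 = 275
S_43 = 43/2 × (-19 + 275)
S_43 = 43/2 × 256 = 5504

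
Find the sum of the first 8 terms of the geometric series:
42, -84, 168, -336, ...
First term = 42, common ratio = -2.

Sₙ = a(1 - rⁿ) / (1 - r)
S_8 = 42(1 - (-2)^8) / (1 - (-2))
S_8 = 42(1 - 256) / (3)
S_8 = -3570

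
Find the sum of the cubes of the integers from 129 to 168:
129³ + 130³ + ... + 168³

Use ∑_{k=1}^{n} k³ = [n(n+1)/2]², then subtract the first 128 terms.
∑_{k=1}^{168} k³ = [168×169/2]² = 14196² = 201526416
∑_{k=1}^{128} k³ = [128×129/2]² = 8256² = 68161536
∑_{k=129}^{168} k³ = 201526416 - 68161536 = 133364880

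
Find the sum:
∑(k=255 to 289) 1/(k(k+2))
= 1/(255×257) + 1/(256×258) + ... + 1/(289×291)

Partial fractions: 1/(k(k+2)) = (1/2)[1/k - 1/(k+2)]
Telescoping leaves the first two and last two terms:
= (1/2)[1/255 + 1/256 - 1/290 - 1/291]
= 57729/122421760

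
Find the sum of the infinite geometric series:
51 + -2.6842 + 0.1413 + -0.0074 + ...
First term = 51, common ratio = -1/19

For |r| < 1, S = a / (1 - r)
S = 51 / (1 - (-1/19))
S = 51 / (20/19)
S = 969/20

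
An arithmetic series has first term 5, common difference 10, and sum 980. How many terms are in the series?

Using S = n/2 × [2a + (n-1)d]
980 = n/2 × [2(5) + (n-1)(10)]
980 = n/2 × [10 + 10n - 10]
1960 = n × [0 + 10n]
10n² + (0)n - 1960 = 0
Discriminant: Δ = (0)² - 4(10)(-1960) = 0 + 78400 = 78400
√Δ = 280
n = [-(0) + √Δ] / (2·10) = (0 + 280) / 20 = 280 / 20 = 14
(The negative root is discarded since n must be a positive integer.)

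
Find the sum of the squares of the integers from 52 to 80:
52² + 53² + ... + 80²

Use ∑_{k=1}^{n} k² = n(n+1)(2n+1)/6, then subtract the first 51 terms.
∑_{k=1}^{80} k² = 80×81×161/6 = 173880
∑_{k=1}^{51} k² = 51×52×103/6 = 45526
∑_{k=52}^{80} k² = 173880 - 45526 = 128354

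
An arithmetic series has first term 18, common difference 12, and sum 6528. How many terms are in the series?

Using S = n/2 × [2a + (n-1)d]
6528 = n/2 × [2(18) + (n-1)(12)]
6528 = n/2 × [36 + 12n - 12]
13056 = n × [24 + 12n]
12n² + (24)n - 13056 = 0
Discriminant: Δ = (24)² - 4(12)(-13056) = 576 + 626688 = 627264
√Δ = 792
n = [-(24) + √Δ] / (2·12) = (-24 + 792) / 24 = 768 / 24 = 32
(The negative root is discarded since n must be a positive integer.)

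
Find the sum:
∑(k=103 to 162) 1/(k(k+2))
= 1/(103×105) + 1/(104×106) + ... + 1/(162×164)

Partial fractions: 1/(k(k+2)) = (1/2)[1/k - 1/(k+2)]
Telescoping leaves the first two and last two terms:
= (1/2)[1/103 + 1/104 - 1/163 - 1/164]
= 507675/143176592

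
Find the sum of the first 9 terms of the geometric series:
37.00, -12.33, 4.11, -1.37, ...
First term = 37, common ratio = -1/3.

Sₙ = a(1 - rⁿ) / (1 - r)
S_9 = 37(1 - (-1/3)^9) / (1 - (-1/3))
S_9 = 37(1 - (-1/19683)) / (4/3)
S_9 = 182077/6561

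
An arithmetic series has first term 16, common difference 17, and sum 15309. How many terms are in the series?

Using S = n/2 × [2a + (n-1)d]
15309 = n/2 × [2(16) + (n-1)(17)]
15309 = n/2 × [32 + 17n - 17]
30618 = n × [15 + 17n]
17n² + (15)n - 30618 = 0
Discriminant: Δ = (15)² - 4(17)(-30618) = 225 + 2082024 = 2082249
√Δ = 1443
n = [-(15) + √Δ] / (2·17) = (-15 + 1443) / 34 = 1428 / 34 = 42
(The negative root is discarded since n must be a positive integer.)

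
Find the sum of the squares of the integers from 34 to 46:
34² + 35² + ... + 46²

Use ∑_{k=1}^{n} k² = n(n+1)(2n+1)/6, then subtract the first 33 terms.
∑_{k=1}^{46} k² = 46×47×93/6 = 33511
∑_{k=1}^{33} k² = 33×34×67/6 = 12529
∑_{k=34}^{46} k² = 33511 - 12529 = 20982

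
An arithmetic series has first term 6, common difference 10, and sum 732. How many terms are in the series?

Using S = n/2 × [2a + (n-1)d]
732 = n/2 × [2(6) + (n-1)(10)]
732 = n/2 × [12 + 10n - 10]
1464 = n × [2 + 10n]
10n² + (2)n - 1464 = 0
Discriminant: Δ = (2)² - 4(10)(-1464) = 4 + 58560 = 58564
√Δ = 242
n = [-(2) + √Δ] / (2·10) = (-2 + 242) / 20 = 240 / 20 = 12
(The negative root is discarded since n must be a positive integer.)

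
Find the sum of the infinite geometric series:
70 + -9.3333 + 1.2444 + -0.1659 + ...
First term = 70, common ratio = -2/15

For |r| < 1, S = a / (1 - r)
S = 70 / (1 - (-2/15))
S = 70 / (17/15)
S = 1050/17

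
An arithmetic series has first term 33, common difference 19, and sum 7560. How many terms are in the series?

Using S = n/2 × [2a + (n-1)d]
7560 = n/2 × [2(33) + (n-1)(19)]
7560 = n/2 × [66 + 19n - 19]
15120 = n × [47 + 19n]
19n² + (47)n - 15120 = 0
Discriminant: Δ = (47)² - 4(19)(-15120) = 2209 + 1149120 = 1151329
√Δ = 1073
n = [-(47) + √Δ] / (2·19) = (-47 + 1073) / 38 = 1026 / 38 = 27
(The negative root is discarded since n must be a positive integer.)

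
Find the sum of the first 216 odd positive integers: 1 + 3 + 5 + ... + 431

Sum of first n odd numbers = n²
= 216²
= 46656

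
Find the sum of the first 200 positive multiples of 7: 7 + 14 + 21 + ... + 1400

Factor out 7: = 7(1 + 2 + ... + 200) = 7 × n(n+1)/2
= 7 × 200×201/2
= 7 × 20100
= 140700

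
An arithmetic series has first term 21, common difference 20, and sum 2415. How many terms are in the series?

Using S = n/2 × [2a + (n-1)d]
2415 = n/2 × [2(21) + (n-1)(20)]
2415 = n/2 × [42 + 20n - 20]
4830 = n × [22 + 20n]
20n² + (22)n - 4830 = 0
Discriminant: Δ = (22)² - 4(20)(-4830) = 484 + 386400 = 386884
√Δ = 622
n = [-(22) + √Δ] / (2·20) = (-22 + 622) / 40 = 600 / 40 = 15
(The negative root is discarded since n must be a positive integer.)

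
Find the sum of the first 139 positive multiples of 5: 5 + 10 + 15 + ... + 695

Factor out 5: = 5(1 + 2 + ... + 139) = 5 × n(n+1)/2
= 5 × 139×140/2
= 5 × 9730
= 48650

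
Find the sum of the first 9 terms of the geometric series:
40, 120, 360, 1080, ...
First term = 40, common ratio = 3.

Sₙ = a(1 - rⁿ) / (1 - r)
S_9 = 40(1 - 3^9) / (1 - 3)
S_9 = 40(1 - 19683) / (-2)
S_9 = 393640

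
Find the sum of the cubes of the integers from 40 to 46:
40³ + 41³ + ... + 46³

Use ∑_{k=1}^{n} k³ = [n(n+1)/2]², then subtract the first 39 terms.
∑_{k=1}^{46} k³ = [46×47/2]² = 1081² = 1168561
∑_{k=1}^{39} k³ = [39×40/2]² = 780² = 608400
∑_{k=40}^{46} k³ = 1168561 - 608400 = 560161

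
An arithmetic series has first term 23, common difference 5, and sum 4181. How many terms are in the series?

Using S = n/2 × [2a + (n-1)d]
4181 = n/2 × [2(23) + (n-1)(5)]
4181 = n/2 × [46 + 5n - 5]
8362 = n × [41 + 5n]
5n² + (41)n - 8362 = 0
Discriminant: Δ = (41)² - 4(5)(-8362) = 1681 + 167240 = 168921
√Δ = 411
n = [-(41) + √Δ] / (2·5) = (-41 + 411) / 10 = 370 / 10 = 37
(The negative root is discarded since n must be a positive integer.)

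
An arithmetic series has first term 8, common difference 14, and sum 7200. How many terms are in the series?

Using S = n/2 × [2a + (n-1)d]
7200 = n/2 × [2(8) + (n-1)(14)]
7200 = n/2 × [16 + 14n - 14]
14400 = n × [2 + 14n]
14n² + (2)n - 14400 = 0
Discriminant: Δ = (2)² - 4(14)(-14400) = 4 + 806400 = 806404
√Δ = 898
n = [-(2) + √Δ] / (2·14) = (-2 + 898) / 28 = 896 / 28 = 32
(The negative root is discarded since n must be a positive integer.)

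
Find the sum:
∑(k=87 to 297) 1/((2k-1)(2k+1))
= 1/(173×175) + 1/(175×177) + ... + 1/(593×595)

Partial fractions: 1/((2k-1)(2k+1)) = (1/2)[1/(2k-1) - 1/(2k+1)]
The series telescopes:
= (1/2)[1/173 - 1/595]
= 211/102935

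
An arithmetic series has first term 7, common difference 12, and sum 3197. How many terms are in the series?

Using S = n/2 × [2a + (n-1)d]
3197 = n/2 × [2(7) + (n-1)(12)]
3197 = n/2 × [14 + 12n - 12]
6394 = n × [2 + 12n]
12n² + (2)n - 6394 = 0
Discriminant: Δ = (2)² - 4(12)(-6394) = 4 + 306912 = 306916
√Δ = 554
n = [-(2) + √Δ] / (2·12) = (-2 + 554) / 24 = 552 / 24 = 23
(The negative root is discarded since n must be a positive integer.)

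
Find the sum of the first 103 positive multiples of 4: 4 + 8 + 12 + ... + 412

Factor out 4: = 4(1 + 2 + ... + 103) = 4 × n(n+1)/2
= 4 × 103×104/2
= 4 × 5356
= 21424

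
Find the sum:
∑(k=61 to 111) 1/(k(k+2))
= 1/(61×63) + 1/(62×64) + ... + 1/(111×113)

Partial fractions: 1/(k(k+2)) = (1/2)[1/k - 1/(k+2)]
Telescoping leaves the first two and last two terms:
= (1/2)[1/61 + 1/62 - 1/112 - 1/113]
= 352869/47864992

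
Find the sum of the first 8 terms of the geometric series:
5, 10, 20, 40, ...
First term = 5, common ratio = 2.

Sₙ = a(1 - rⁿ) / (1 - r)
S_8 = 5(1 - 2^8) / (1 - 2)
S_8 = 5(1 - 256) / (-1)
S_8 = 1275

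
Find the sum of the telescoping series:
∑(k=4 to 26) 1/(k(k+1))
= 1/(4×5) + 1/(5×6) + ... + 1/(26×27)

Partial fractions: 1/(k(k+1)) = 1/k - 1/(k+1)
The series telescopes:
= (1/4 - 1/5) + (1/5 - 1/6) + ... + (1/26 - 1/27)
= 1/4 - 1/27
= 23/108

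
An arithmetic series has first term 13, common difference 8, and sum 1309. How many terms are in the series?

Using S = n/2 × [2a + (n-1)d]
1309 = n/2 × [2(13) + (n-1)(8)]
1309 = n/2 × [26 + 8n - 8]
2618 = n × [18 + 8n]
8n² + (18)n - 2618 = 0
Discriminant: Δ = (18)² - 4(8)(-2618) = 324 + 83776 = 84100
√Δ = 290
n = [-(18) + √Δ] / (2·8) = (-18 + 290) / 16 = 272 / 16 = 17
(The negative root is discarded since n must be a positive integer.)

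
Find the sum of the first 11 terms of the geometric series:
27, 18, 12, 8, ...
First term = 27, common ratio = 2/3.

Sₙ = a(1 - rⁿ) / (1 - r)
S_11 = 27(1 - (2/3)^11) / (1 - (2/3))
S_11 = 27(1 - (2048/177147)) / (1/3)
S_11 = 175099/2187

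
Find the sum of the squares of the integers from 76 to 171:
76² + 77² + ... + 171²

Use ∑_{k=1}^{n} k² = n(n+1)(2n+1)/6, then subtract the first 75 terms.
∑_{k=1}^{171} k² = 171×172×343/6 = 1681386
∑_{k=1}^{75} k² = 75×76×151/6 = 143450
∑_{k=76}^{171} k² = 1681386 - 143450 = 1537936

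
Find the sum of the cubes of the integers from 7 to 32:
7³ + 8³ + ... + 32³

Use ∑_{k=1}^{n} k³ = [n(n+1)/2]², then subtract the first 6 terms.
∑_{k=1}^{32} k³ = [32×33/2]² = 528² = 278784
∑_{k=1}^{6} k³ = [6×7/2]² = 21² = 441
∑_{k=7}^{32} k³ = 278784 - 441 = 278343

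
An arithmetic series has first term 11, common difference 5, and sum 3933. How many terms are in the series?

Using S = n/2 × [2a + (n-1)d]
3933 = n/2 × [2(11) + (n-1)(5)]
3933 = n/2 × [22 + 5n - 5]
7866 = n × [17 + 5n]
5n² + (17)n - 7866 = 0
Discriminant: Δ = (17)² - 4(5)(-7866) = 289 + 157320 = 157609
√Δ = 397
n = [-(17) + √Δ] / (2·5) = (-17 + 397) / 10 = 380 / 10 = 38
(The negative root is discarded since n must be a positive integer.)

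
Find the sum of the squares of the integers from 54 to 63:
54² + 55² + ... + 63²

Use ∑_{k=1}^{n} k² = n(n+1)(2n+1)/6, then subtract the first 53 terms.
∑_{k=1}^{63} k² = 63×64×127/6 = 85344
∑_{k=1}^{53} k² = 53×54×107/6 = 51039
∑_{k=54}^{63} k² = 85344 - 51039 = 34305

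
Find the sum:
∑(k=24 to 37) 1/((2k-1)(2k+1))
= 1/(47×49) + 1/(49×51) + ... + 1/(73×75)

Partial fractions: 1/((2k-1)(2k+1)) = (1/2)[1/(2k-1) - 1/(2k+1)]
The series telescopes:
= (1/2)[1/47 - 1/75]
= 14/3525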